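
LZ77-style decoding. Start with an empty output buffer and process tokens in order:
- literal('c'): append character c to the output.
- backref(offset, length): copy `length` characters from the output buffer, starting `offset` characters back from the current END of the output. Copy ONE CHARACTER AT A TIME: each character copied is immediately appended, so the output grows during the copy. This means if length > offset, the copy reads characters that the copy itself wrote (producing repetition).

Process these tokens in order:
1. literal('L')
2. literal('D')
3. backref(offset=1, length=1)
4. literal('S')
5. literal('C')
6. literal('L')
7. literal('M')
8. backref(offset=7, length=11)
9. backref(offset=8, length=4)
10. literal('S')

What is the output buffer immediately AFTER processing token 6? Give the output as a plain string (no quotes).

Token 1: literal('L'). Output: "L"
Token 2: literal('D'). Output: "LD"
Token 3: backref(off=1, len=1). Copied 'D' from pos 1. Output: "LDD"
Token 4: literal('S'). Output: "LDDS"
Token 5: literal('C'). Output: "LDDSC"
Token 6: literal('L'). Output: "LDDSCL"

Answer: LDDSCL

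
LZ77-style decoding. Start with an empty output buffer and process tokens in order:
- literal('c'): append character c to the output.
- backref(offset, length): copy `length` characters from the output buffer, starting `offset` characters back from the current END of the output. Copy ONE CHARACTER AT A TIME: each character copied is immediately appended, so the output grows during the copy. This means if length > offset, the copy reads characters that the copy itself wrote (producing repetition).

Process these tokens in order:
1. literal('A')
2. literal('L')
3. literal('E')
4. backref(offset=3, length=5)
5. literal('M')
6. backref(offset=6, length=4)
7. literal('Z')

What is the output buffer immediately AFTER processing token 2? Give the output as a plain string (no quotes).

Token 1: literal('A'). Output: "A"
Token 2: literal('L'). Output: "AL"

Answer: AL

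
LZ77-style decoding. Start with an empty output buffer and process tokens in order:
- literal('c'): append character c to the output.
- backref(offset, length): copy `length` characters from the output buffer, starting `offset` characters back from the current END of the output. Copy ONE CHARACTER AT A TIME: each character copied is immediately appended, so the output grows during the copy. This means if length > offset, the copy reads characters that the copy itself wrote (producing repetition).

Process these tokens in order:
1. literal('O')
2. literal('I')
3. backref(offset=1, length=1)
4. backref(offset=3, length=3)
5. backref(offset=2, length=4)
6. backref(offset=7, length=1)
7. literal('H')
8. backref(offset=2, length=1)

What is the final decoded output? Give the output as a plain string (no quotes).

Token 1: literal('O'). Output: "O"
Token 2: literal('I'). Output: "OI"
Token 3: backref(off=1, len=1). Copied 'I' from pos 1. Output: "OII"
Token 4: backref(off=3, len=3). Copied 'OII' from pos 0. Output: "OIIOII"
Token 5: backref(off=2, len=4) (overlapping!). Copied 'IIII' from pos 4. Output: "OIIOIIIIII"
Token 6: backref(off=7, len=1). Copied 'O' from pos 3. Output: "OIIOIIIIIIO"
Token 7: literal('H'). Output: "OIIOIIIIIIOH"
Token 8: backref(off=2, len=1). Copied 'O' from pos 10. Output: "OIIOIIIIIIOHO"

Answer: OIIOIIIIIIOHO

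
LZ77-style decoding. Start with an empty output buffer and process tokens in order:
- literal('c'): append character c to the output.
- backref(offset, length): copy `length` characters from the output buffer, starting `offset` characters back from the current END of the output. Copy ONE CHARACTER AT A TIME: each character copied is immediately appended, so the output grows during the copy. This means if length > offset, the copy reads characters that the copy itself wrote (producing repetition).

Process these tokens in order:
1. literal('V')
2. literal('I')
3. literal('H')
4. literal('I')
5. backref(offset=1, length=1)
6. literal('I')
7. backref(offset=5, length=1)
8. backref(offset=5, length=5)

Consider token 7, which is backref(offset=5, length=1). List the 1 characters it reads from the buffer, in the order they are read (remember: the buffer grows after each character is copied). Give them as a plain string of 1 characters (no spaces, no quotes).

Answer: I

Derivation:
Token 1: literal('V'). Output: "V"
Token 2: literal('I'). Output: "VI"
Token 3: literal('H'). Output: "VIH"
Token 4: literal('I'). Output: "VIHI"
Token 5: backref(off=1, len=1). Copied 'I' from pos 3. Output: "VIHII"
Token 6: literal('I'). Output: "VIHIII"
Token 7: backref(off=5, len=1). Buffer before: "VIHIII" (len 6)
  byte 1: read out[1]='I', append. Buffer now: "VIHIIII"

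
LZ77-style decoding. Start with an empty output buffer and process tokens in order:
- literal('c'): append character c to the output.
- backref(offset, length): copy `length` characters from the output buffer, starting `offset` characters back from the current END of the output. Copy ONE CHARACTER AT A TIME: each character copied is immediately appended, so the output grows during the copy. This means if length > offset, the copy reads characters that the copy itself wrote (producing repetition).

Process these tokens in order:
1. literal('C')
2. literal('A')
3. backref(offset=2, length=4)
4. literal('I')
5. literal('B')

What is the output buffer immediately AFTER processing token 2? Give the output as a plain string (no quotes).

Answer: CA

Derivation:
Token 1: literal('C'). Output: "C"
Token 2: literal('A'). Output: "CA"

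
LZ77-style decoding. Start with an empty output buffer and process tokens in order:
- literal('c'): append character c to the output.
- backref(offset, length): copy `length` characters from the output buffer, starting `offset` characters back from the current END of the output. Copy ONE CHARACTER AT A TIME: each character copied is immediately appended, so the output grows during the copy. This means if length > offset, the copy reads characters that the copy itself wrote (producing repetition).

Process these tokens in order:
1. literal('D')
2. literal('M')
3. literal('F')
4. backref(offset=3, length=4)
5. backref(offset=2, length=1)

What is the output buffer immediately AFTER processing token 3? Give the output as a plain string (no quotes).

Token 1: literal('D'). Output: "D"
Token 2: literal('M'). Output: "DM"
Token 3: literal('F'). Output: "DMF"

Answer: DMF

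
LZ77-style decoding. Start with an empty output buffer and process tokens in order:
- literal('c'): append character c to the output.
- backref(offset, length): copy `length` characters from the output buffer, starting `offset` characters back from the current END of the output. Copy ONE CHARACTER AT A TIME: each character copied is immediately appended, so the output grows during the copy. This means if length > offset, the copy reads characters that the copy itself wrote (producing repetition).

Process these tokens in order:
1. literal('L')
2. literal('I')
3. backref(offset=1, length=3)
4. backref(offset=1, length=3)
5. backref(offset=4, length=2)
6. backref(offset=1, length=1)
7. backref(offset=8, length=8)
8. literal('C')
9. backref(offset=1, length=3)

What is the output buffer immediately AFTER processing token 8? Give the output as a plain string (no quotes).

Answer: LIIIIIIIIIIIIIIIIIIC

Derivation:
Token 1: literal('L'). Output: "L"
Token 2: literal('I'). Output: "LI"
Token 3: backref(off=1, len=3) (overlapping!). Copied 'III' from pos 1. Output: "LIIII"
Token 4: backref(off=1, len=3) (overlapping!). Copied 'III' from pos 4. Output: "LIIIIIII"
Token 5: backref(off=4, len=2). Copied 'II' from pos 4. Output: "LIIIIIIIII"
Token 6: backref(off=1, len=1). Copied 'I' from pos 9. Output: "LIIIIIIIIII"
Token 7: backref(off=8, len=8). Copied 'IIIIIIII' from pos 3. Output: "LIIIIIIIIIIIIIIIIII"
Token 8: literal('C'). Output: "LIIIIIIIIIIIIIIIIIIC"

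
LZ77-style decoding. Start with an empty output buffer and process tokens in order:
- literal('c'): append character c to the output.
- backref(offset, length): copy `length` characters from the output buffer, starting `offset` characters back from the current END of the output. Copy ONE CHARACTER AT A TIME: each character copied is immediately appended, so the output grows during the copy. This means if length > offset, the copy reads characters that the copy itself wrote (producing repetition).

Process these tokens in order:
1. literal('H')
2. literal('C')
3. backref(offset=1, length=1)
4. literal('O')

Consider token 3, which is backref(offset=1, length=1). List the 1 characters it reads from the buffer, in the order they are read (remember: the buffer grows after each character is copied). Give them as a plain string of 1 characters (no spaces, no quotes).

Token 1: literal('H'). Output: "H"
Token 2: literal('C'). Output: "HC"
Token 3: backref(off=1, len=1). Buffer before: "HC" (len 2)
  byte 1: read out[1]='C', append. Buffer now: "HCC"

Answer: C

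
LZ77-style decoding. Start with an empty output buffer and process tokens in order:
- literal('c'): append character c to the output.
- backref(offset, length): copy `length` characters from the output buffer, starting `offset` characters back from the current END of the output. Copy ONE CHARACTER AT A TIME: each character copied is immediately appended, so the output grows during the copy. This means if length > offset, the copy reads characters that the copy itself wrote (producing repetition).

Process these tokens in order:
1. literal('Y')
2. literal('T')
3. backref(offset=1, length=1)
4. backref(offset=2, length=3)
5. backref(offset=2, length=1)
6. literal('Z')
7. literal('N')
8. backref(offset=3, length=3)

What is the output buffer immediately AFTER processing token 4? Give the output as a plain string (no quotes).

Answer: YTTTTT

Derivation:
Token 1: literal('Y'). Output: "Y"
Token 2: literal('T'). Output: "YT"
Token 3: backref(off=1, len=1). Copied 'T' from pos 1. Output: "YTT"
Token 4: backref(off=2, len=3) (overlapping!). Copied 'TTT' from pos 1. Output: "YTTTTT"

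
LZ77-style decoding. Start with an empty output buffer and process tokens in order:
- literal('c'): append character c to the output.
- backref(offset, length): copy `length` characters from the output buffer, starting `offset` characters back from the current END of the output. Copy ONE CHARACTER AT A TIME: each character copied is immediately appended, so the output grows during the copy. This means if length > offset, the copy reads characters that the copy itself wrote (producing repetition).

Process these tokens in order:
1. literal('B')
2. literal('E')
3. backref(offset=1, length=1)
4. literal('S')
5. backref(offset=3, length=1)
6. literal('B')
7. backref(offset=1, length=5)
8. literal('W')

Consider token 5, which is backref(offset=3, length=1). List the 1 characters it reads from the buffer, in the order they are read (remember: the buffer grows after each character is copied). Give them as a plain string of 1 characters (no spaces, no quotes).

Answer: E

Derivation:
Token 1: literal('B'). Output: "B"
Token 2: literal('E'). Output: "BE"
Token 3: backref(off=1, len=1). Copied 'E' from pos 1. Output: "BEE"
Token 4: literal('S'). Output: "BEES"
Token 5: backref(off=3, len=1). Buffer before: "BEES" (len 4)
  byte 1: read out[1]='E', append. Buffer now: "BEESE"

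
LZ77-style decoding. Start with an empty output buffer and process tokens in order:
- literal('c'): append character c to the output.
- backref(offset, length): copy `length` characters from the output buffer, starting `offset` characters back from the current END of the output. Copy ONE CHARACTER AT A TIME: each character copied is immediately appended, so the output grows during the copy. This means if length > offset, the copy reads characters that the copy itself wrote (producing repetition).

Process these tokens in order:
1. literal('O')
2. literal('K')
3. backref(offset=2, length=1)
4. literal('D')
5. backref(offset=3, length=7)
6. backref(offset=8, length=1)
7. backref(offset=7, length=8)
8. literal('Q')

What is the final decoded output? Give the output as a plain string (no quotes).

Answer: OKODKODKODKDODKODKDOQ

Derivation:
Token 1: literal('O'). Output: "O"
Token 2: literal('K'). Output: "OK"
Token 3: backref(off=2, len=1). Copied 'O' from pos 0. Output: "OKO"
Token 4: literal('D'). Output: "OKOD"
Token 5: backref(off=3, len=7) (overlapping!). Copied 'KODKODK' from pos 1. Output: "OKODKODKODK"
Token 6: backref(off=8, len=1). Copied 'D' from pos 3. Output: "OKODKODKODKD"
Token 7: backref(off=7, len=8) (overlapping!). Copied 'ODKODKDO' from pos 5. Output: "OKODKODKODKDODKODKDO"
Token 8: literal('Q'). Output: "OKODKODKODKDODKODKDOQ"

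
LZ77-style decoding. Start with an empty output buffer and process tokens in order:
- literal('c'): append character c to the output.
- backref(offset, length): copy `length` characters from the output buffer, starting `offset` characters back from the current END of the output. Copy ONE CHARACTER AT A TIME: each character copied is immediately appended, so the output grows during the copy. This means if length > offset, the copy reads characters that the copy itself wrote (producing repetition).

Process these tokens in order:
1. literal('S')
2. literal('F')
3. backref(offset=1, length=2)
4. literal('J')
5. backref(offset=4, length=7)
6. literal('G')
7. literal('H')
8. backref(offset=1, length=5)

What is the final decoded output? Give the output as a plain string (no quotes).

Token 1: literal('S'). Output: "S"
Token 2: literal('F'). Output: "SF"
Token 3: backref(off=1, len=2) (overlapping!). Copied 'FF' from pos 1. Output: "SFFF"
Token 4: literal('J'). Output: "SFFFJ"
Token 5: backref(off=4, len=7) (overlapping!). Copied 'FFFJFFF' from pos 1. Output: "SFFFJFFFJFFF"
Token 6: literal('G'). Output: "SFFFJFFFJFFFG"
Token 7: literal('H'). Output: "SFFFJFFFJFFFGH"
Token 8: backref(off=1, len=5) (overlapping!). Copied 'HHHHH' from pos 13. Output: "SFFFJFFFJFFFGHHHHHH"

Answer: SFFFJFFFJFFFGHHHHHH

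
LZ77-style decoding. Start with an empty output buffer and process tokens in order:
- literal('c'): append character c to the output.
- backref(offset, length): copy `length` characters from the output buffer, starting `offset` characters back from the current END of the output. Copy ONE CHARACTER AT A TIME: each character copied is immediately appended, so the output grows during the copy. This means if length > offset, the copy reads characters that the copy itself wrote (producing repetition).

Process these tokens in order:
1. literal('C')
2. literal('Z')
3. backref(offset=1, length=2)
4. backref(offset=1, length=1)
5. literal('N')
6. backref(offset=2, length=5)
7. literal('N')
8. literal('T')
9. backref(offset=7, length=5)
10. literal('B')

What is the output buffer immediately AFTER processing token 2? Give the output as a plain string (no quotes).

Token 1: literal('C'). Output: "C"
Token 2: literal('Z'). Output: "CZ"

Answer: CZ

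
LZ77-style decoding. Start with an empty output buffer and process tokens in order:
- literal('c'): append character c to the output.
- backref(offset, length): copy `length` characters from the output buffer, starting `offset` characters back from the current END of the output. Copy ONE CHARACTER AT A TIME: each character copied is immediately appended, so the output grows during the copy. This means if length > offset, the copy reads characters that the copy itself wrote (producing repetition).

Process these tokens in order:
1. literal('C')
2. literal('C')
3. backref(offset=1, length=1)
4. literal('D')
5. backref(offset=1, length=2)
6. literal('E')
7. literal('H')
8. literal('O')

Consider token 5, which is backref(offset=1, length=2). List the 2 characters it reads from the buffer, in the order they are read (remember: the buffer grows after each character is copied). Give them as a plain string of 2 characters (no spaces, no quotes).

Answer: DD

Derivation:
Token 1: literal('C'). Output: "C"
Token 2: literal('C'). Output: "CC"
Token 3: backref(off=1, len=1). Copied 'C' from pos 1. Output: "CCC"
Token 4: literal('D'). Output: "CCCD"
Token 5: backref(off=1, len=2). Buffer before: "CCCD" (len 4)
  byte 1: read out[3]='D', append. Buffer now: "CCCDD"
  byte 2: read out[4]='D', append. Buffer now: "CCCDDD"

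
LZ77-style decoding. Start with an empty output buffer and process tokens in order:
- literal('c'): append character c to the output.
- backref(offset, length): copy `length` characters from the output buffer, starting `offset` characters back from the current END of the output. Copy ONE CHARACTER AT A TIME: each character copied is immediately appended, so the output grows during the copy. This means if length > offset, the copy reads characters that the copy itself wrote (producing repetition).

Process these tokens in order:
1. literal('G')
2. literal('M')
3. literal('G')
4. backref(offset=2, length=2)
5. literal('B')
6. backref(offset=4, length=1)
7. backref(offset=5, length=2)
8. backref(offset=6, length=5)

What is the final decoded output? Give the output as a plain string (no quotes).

Answer: GMGMGBGGMMGBGG

Derivation:
Token 1: literal('G'). Output: "G"
Token 2: literal('M'). Output: "GM"
Token 3: literal('G'). Output: "GMG"
Token 4: backref(off=2, len=2). Copied 'MG' from pos 1. Output: "GMGMG"
Token 5: literal('B'). Output: "GMGMGB"
Token 6: backref(off=4, len=1). Copied 'G' from pos 2. Output: "GMGMGBG"
Token 7: backref(off=5, len=2). Copied 'GM' from pos 2. Output: "GMGMGBGGM"
Token 8: backref(off=6, len=5). Copied 'MGBGG' from pos 3. Output: "GMGMGBGGMMGBGG"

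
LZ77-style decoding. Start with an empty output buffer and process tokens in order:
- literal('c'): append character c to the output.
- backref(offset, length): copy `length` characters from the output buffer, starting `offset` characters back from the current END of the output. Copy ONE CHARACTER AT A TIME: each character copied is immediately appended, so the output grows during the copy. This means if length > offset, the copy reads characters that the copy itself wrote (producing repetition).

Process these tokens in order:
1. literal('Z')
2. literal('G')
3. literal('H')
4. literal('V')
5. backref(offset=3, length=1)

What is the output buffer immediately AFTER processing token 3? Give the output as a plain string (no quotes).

Token 1: literal('Z'). Output: "Z"
Token 2: literal('G'). Output: "ZG"
Token 3: literal('H'). Output: "ZGH"

Answer: ZGH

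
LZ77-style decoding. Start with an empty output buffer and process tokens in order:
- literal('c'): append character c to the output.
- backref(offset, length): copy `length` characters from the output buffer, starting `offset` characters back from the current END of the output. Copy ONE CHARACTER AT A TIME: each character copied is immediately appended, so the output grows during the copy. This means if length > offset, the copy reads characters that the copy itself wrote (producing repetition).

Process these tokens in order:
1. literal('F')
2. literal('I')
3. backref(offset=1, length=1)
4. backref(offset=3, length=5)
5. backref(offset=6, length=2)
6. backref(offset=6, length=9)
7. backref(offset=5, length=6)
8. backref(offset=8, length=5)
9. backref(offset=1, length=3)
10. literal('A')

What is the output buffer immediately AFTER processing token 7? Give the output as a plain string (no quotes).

Token 1: literal('F'). Output: "F"
Token 2: literal('I'). Output: "FI"
Token 3: backref(off=1, len=1). Copied 'I' from pos 1. Output: "FII"
Token 4: backref(off=3, len=5) (overlapping!). Copied 'FIIFI' from pos 0. Output: "FIIFIIFI"
Token 5: backref(off=6, len=2). Copied 'IF' from pos 2. Output: "FIIFIIFIIF"
Token 6: backref(off=6, len=9) (overlapping!). Copied 'IIFIIFIIF' from pos 4. Output: "FIIFIIFIIFIIFIIFIIF"
Token 7: backref(off=5, len=6) (overlapping!). Copied 'IFIIFI' from pos 14. Output: "FIIFIIFIIFIIFIIFIIFIFIIFI"

Answer: FIIFIIFIIFIIFIIFIIFIFIIFI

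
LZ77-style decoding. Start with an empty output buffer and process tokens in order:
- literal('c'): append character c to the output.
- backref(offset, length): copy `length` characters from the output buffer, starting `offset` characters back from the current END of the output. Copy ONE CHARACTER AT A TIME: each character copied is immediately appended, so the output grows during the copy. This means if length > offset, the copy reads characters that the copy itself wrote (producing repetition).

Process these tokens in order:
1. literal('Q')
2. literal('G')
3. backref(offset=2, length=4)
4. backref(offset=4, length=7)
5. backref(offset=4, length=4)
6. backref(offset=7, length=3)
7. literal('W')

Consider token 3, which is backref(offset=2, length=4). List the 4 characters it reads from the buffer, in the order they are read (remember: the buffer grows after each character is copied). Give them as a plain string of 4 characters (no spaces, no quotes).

Answer: QGQG

Derivation:
Token 1: literal('Q'). Output: "Q"
Token 2: literal('G'). Output: "QG"
Token 3: backref(off=2, len=4). Buffer before: "QG" (len 2)
  byte 1: read out[0]='Q', append. Buffer now: "QGQ"
  byte 2: read out[1]='G', append. Buffer now: "QGQG"
  byte 3: read out[2]='Q', append. Buffer now: "QGQGQ"
  byte 4: read out[3]='G', append. Buffer now: "QGQGQG"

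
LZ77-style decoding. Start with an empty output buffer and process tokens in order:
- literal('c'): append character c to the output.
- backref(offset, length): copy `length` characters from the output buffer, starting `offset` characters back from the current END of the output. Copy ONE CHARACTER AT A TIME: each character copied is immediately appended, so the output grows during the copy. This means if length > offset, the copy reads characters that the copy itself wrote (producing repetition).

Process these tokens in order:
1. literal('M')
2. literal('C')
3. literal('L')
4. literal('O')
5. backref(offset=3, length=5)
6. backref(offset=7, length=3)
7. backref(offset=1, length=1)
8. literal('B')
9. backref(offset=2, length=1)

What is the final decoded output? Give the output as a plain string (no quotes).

Answer: MCLOCLOCLLOCCBC

Derivation:
Token 1: literal('M'). Output: "M"
Token 2: literal('C'). Output: "MC"
Token 3: literal('L'). Output: "MCL"
Token 4: literal('O'). Output: "MCLO"
Token 5: backref(off=3, len=5) (overlapping!). Copied 'CLOCL' from pos 1. Output: "MCLOCLOCL"
Token 6: backref(off=7, len=3). Copied 'LOC' from pos 2. Output: "MCLOCLOCLLOC"
Token 7: backref(off=1, len=1). Copied 'C' from pos 11. Output: "MCLOCLOCLLOCC"
Token 8: literal('B'). Output: "MCLOCLOCLLOCCB"
Token 9: backref(off=2, len=1). Copied 'C' from pos 12. Output: "MCLOCLOCLLOCCBC"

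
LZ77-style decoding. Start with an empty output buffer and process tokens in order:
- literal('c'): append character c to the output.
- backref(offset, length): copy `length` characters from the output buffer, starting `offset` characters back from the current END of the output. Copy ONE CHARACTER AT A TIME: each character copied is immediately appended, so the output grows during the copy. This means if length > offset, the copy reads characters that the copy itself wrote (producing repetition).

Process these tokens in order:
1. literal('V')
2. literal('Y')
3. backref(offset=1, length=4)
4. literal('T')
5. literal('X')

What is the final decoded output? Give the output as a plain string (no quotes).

Token 1: literal('V'). Output: "V"
Token 2: literal('Y'). Output: "VY"
Token 3: backref(off=1, len=4) (overlapping!). Copied 'YYYY' from pos 1. Output: "VYYYYY"
Token 4: literal('T'). Output: "VYYYYYT"
Token 5: literal('X'). Output: "VYYYYYTX"

Answer: VYYYYYTX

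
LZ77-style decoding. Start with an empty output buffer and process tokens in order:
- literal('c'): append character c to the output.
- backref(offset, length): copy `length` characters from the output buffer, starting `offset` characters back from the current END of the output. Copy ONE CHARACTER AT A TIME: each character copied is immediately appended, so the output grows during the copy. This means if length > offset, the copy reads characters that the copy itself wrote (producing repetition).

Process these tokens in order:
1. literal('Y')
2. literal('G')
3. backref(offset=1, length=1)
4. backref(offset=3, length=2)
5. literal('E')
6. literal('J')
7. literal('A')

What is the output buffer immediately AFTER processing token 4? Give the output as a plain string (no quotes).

Answer: YGGYG

Derivation:
Token 1: literal('Y'). Output: "Y"
Token 2: literal('G'). Output: "YG"
Token 3: backref(off=1, len=1). Copied 'G' from pos 1. Output: "YGG"
Token 4: backref(off=3, len=2). Copied 'YG' from pos 0. Output: "YGGYG"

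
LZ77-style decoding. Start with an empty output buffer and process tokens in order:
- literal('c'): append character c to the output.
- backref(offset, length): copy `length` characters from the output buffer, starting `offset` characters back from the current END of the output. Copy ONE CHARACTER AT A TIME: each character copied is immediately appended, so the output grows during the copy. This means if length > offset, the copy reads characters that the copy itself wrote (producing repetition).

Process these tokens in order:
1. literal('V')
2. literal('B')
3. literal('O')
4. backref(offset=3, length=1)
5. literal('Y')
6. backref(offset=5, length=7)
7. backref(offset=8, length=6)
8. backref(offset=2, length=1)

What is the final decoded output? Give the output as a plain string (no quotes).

Answer: VBOVYVBOVYVBYVBOVYV

Derivation:
Token 1: literal('V'). Output: "V"
Token 2: literal('B'). Output: "VB"
Token 3: literal('O'). Output: "VBO"
Token 4: backref(off=3, len=1). Copied 'V' from pos 0. Output: "VBOV"
Token 5: literal('Y'). Output: "VBOVY"
Token 6: backref(off=5, len=7) (overlapping!). Copied 'VBOVYVB' from pos 0. Output: "VBOVYVBOVYVB"
Token 7: backref(off=8, len=6). Copied 'YVBOVY' from pos 4. Output: "VBOVYVBOVYVBYVBOVY"
Token 8: backref(off=2, len=1). Copied 'V' from pos 16. Output: "VBOVYVBOVYVBYVBOVYV"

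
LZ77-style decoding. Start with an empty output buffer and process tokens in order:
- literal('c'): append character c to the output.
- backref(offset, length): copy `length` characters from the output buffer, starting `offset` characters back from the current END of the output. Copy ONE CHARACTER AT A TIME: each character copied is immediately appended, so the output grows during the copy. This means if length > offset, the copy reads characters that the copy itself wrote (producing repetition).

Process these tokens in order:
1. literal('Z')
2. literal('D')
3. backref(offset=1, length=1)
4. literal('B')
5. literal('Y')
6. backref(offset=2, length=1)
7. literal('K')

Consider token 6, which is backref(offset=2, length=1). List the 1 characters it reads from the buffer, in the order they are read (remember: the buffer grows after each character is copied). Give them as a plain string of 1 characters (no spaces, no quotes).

Token 1: literal('Z'). Output: "Z"
Token 2: literal('D'). Output: "ZD"
Token 3: backref(off=1, len=1). Copied 'D' from pos 1. Output: "ZDD"
Token 4: literal('B'). Output: "ZDDB"
Token 5: literal('Y'). Output: "ZDDBY"
Token 6: backref(off=2, len=1). Buffer before: "ZDDBY" (len 5)
  byte 1: read out[3]='B', append. Buffer now: "ZDDBYB"

Answer: B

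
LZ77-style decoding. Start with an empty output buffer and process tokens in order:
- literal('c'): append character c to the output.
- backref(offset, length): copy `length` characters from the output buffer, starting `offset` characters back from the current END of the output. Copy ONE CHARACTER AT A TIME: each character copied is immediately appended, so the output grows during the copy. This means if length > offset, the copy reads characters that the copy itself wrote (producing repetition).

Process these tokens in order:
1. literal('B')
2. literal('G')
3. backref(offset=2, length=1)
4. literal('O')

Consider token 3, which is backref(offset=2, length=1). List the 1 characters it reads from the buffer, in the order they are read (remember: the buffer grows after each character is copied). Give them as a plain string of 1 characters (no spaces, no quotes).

Token 1: literal('B'). Output: "B"
Token 2: literal('G'). Output: "BG"
Token 3: backref(off=2, len=1). Buffer before: "BG" (len 2)
  byte 1: read out[0]='B', append. Buffer now: "BGB"

Answer: B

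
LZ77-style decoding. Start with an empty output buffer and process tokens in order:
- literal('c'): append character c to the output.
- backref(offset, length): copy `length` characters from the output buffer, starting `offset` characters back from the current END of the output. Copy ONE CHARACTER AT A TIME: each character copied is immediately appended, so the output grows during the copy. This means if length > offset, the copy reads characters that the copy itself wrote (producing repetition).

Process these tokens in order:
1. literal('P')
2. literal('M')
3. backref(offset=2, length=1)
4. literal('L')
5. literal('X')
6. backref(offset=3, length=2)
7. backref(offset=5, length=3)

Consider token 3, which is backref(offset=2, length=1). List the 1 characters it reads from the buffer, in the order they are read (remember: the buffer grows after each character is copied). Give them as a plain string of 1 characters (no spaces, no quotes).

Token 1: literal('P'). Output: "P"
Token 2: literal('M'). Output: "PM"
Token 3: backref(off=2, len=1). Buffer before: "PM" (len 2)
  byte 1: read out[0]='P', append. Buffer now: "PMP"

Answer: P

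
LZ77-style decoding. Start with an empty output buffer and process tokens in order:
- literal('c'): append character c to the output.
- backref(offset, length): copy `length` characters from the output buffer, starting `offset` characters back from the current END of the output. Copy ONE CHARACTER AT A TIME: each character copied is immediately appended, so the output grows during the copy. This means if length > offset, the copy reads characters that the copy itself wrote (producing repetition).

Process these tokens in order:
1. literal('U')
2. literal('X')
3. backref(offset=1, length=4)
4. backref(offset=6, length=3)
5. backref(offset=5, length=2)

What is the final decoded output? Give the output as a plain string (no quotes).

Answer: UXXXXXUXXXX

Derivation:
Token 1: literal('U'). Output: "U"
Token 2: literal('X'). Output: "UX"
Token 3: backref(off=1, len=4) (overlapping!). Copied 'XXXX' from pos 1. Output: "UXXXXX"
Token 4: backref(off=6, len=3). Copied 'UXX' from pos 0. Output: "UXXXXXUXX"
Token 5: backref(off=5, len=2). Copied 'XX' from pos 4. Output: "UXXXXXUXXXX"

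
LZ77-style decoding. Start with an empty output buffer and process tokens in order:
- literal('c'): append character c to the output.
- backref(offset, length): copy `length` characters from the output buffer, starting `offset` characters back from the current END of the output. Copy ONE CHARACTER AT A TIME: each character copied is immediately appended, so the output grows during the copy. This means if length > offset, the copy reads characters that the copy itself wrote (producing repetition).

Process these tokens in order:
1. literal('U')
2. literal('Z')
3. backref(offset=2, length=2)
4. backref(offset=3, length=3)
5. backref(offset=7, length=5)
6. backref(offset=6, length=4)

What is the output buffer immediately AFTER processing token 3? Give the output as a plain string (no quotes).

Answer: UZUZ

Derivation:
Token 1: literal('U'). Output: "U"
Token 2: literal('Z'). Output: "UZ"
Token 3: backref(off=2, len=2). Copied 'UZ' from pos 0. Output: "UZUZ"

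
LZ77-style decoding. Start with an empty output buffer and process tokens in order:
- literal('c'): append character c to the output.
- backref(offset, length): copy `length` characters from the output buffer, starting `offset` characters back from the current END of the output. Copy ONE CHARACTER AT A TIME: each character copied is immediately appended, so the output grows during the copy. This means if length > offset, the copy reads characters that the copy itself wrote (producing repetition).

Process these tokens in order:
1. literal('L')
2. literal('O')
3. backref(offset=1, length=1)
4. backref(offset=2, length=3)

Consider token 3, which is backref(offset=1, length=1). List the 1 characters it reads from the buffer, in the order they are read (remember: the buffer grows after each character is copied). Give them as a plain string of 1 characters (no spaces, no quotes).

Answer: O

Derivation:
Token 1: literal('L'). Output: "L"
Token 2: literal('O'). Output: "LO"
Token 3: backref(off=1, len=1). Buffer before: "LO" (len 2)
  byte 1: read out[1]='O', append. Buffer now: "LOO"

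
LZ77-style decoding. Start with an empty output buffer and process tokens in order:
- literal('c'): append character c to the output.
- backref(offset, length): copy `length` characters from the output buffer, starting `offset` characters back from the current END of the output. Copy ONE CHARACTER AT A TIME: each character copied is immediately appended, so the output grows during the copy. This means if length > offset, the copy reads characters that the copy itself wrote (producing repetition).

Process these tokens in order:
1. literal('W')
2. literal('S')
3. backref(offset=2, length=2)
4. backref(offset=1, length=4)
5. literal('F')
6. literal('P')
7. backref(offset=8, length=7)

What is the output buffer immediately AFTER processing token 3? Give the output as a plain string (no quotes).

Token 1: literal('W'). Output: "W"
Token 2: literal('S'). Output: "WS"
Token 3: backref(off=2, len=2). Copied 'WS' from pos 0. Output: "WSWS"

Answer: WSWS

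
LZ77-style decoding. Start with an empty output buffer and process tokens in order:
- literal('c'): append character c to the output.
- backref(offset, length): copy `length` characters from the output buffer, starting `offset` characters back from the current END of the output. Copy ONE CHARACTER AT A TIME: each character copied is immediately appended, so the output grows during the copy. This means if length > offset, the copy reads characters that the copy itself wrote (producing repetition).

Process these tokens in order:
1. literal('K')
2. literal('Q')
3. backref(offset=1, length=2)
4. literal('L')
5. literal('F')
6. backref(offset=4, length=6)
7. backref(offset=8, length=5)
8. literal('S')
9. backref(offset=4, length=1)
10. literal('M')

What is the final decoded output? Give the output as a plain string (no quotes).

Answer: KQQQLFQQLFQQLFQQLSQM

Derivation:
Token 1: literal('K'). Output: "K"
Token 2: literal('Q'). Output: "KQ"
Token 3: backref(off=1, len=2) (overlapping!). Copied 'QQ' from pos 1. Output: "KQQQ"
Token 4: literal('L'). Output: "KQQQL"
Token 5: literal('F'). Output: "KQQQLF"
Token 6: backref(off=4, len=6) (overlapping!). Copied 'QQLFQQ' from pos 2. Output: "KQQQLFQQLFQQ"
Token 7: backref(off=8, len=5). Copied 'LFQQL' from pos 4. Output: "KQQQLFQQLFQQLFQQL"
Token 8: literal('S'). Output: "KQQQLFQQLFQQLFQQLS"
Token 9: backref(off=4, len=1). Copied 'Q' from pos 14. Output: "KQQQLFQQLFQQLFQQLSQ"
Token 10: literal('M'). Output: "KQQQLFQQLFQQLFQQLSQM"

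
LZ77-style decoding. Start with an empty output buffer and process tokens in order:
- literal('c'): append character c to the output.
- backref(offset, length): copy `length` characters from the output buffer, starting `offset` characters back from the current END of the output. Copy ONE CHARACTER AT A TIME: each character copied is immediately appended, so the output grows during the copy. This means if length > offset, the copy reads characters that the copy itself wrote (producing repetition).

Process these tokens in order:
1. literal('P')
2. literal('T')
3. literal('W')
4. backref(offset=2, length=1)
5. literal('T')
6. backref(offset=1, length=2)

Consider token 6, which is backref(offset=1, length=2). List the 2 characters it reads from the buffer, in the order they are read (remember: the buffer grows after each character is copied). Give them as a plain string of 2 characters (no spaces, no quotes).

Token 1: literal('P'). Output: "P"
Token 2: literal('T'). Output: "PT"
Token 3: literal('W'). Output: "PTW"
Token 4: backref(off=2, len=1). Copied 'T' from pos 1. Output: "PTWT"
Token 5: literal('T'). Output: "PTWTT"
Token 6: backref(off=1, len=2). Buffer before: "PTWTT" (len 5)
  byte 1: read out[4]='T', append. Buffer now: "PTWTTT"
  byte 2: read out[5]='T', append. Buffer now: "PTWTTTT"

Answer: TT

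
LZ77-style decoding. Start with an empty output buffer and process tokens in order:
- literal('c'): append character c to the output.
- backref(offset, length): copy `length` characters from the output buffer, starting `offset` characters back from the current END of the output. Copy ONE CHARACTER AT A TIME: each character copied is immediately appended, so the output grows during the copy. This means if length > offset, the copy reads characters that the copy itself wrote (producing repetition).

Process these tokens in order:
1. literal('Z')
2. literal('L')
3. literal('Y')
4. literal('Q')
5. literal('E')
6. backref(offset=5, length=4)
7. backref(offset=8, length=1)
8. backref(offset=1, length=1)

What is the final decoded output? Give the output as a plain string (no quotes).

Token 1: literal('Z'). Output: "Z"
Token 2: literal('L'). Output: "ZL"
Token 3: literal('Y'). Output: "ZLY"
Token 4: literal('Q'). Output: "ZLYQ"
Token 5: literal('E'). Output: "ZLYQE"
Token 6: backref(off=5, len=4). Copied 'ZLYQ' from pos 0. Output: "ZLYQEZLYQ"
Token 7: backref(off=8, len=1). Copied 'L' from pos 1. Output: "ZLYQEZLYQL"
Token 8: backref(off=1, len=1). Copied 'L' from pos 9. Output: "ZLYQEZLYQLL"

Answer: ZLYQEZLYQLL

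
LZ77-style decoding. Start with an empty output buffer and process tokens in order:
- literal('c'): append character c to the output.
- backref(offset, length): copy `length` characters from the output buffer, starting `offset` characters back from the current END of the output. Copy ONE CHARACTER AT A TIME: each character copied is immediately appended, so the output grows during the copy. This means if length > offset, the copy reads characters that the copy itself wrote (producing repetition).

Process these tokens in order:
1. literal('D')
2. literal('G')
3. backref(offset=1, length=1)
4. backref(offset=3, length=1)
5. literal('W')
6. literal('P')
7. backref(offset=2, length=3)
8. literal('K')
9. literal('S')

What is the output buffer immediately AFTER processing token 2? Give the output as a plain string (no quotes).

Token 1: literal('D'). Output: "D"
Token 2: literal('G'). Output: "DG"

Answer: DG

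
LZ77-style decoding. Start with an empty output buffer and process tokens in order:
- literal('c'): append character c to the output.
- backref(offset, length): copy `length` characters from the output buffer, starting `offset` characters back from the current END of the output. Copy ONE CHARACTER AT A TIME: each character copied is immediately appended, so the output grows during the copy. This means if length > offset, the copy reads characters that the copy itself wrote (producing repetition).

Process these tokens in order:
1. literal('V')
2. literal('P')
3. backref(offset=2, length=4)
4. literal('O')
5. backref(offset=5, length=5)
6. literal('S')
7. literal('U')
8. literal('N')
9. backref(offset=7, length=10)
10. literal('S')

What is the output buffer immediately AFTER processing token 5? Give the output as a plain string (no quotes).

Token 1: literal('V'). Output: "V"
Token 2: literal('P'). Output: "VP"
Token 3: backref(off=2, len=4) (overlapping!). Copied 'VPVP' from pos 0. Output: "VPVPVP"
Token 4: literal('O'). Output: "VPVPVPO"
Token 5: backref(off=5, len=5). Copied 'VPVPO' from pos 2. Output: "VPVPVPOVPVPO"

Answer: VPVPVPOVPVPO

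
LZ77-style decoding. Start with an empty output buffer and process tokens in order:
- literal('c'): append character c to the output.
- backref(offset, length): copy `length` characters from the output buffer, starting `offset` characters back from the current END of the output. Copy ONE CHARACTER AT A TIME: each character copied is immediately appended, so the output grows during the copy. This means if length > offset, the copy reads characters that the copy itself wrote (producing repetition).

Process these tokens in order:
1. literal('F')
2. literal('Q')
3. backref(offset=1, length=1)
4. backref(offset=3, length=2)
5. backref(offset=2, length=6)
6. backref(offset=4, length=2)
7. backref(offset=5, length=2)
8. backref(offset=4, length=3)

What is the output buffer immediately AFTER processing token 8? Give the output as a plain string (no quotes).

Token 1: literal('F'). Output: "F"
Token 2: literal('Q'). Output: "FQ"
Token 3: backref(off=1, len=1). Copied 'Q' from pos 1. Output: "FQQ"
Token 4: backref(off=3, len=2). Copied 'FQ' from pos 0. Output: "FQQFQ"
Token 5: backref(off=2, len=6) (overlapping!). Copied 'FQFQFQ' from pos 3. Output: "FQQFQFQFQFQ"
Token 6: backref(off=4, len=2). Copied 'FQ' from pos 7. Output: "FQQFQFQFQFQFQ"
Token 7: backref(off=5, len=2). Copied 'QF' from pos 8. Output: "FQQFQFQFQFQFQQF"
Token 8: backref(off=4, len=3). Copied 'FQQ' from pos 11. Output: "FQQFQFQFQFQFQQFFQQ"

Answer: FQQFQFQFQFQFQQFFQQ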